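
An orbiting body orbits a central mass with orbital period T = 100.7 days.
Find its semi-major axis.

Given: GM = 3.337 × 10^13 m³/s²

Convert to SI: T = 100.7 days = 8.70048e+06 s.
Invert Kepler's third law: a = (GM · T² / (4π²))^(1/3).
Substituting T = 8.70048e+06 s and GM = 3.337e+13 m³/s²:
a = (3.337e+13 · (8.70048e+06)² / (4π²))^(1/3) m
a ≈ 4e+08 m = 400 Mm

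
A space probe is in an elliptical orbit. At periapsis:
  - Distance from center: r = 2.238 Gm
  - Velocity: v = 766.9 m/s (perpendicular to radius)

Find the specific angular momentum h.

Convert to SI: r = 2.238 Gm = 2.238e+09 m.
With v perpendicular to r, h = r · v.
h = 2.238e+09 · 766.9 m²/s ≈ 1.716e+12 m²/s.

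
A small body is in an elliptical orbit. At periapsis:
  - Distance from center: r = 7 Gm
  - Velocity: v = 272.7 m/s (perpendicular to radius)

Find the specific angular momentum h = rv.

Convert to SI: r = 7 Gm = 7e+09 m.
With v perpendicular to r, h = r · v.
h = 7e+09 · 272.7 m²/s ≈ 1.909e+12 m²/s.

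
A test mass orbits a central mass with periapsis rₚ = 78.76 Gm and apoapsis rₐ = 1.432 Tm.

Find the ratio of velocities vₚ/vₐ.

Convert to SI: rₚ = 78.76 Gm = 7.876e+10 m; rₐ = 1.432 Tm = 1.432e+12 m.
Conservation of angular momentum gives rₚvₚ = rₐvₐ, so vₚ/vₐ = rₐ/rₚ.
vₚ/vₐ = 1.432e+12 / 7.876e+10 ≈ 18.18.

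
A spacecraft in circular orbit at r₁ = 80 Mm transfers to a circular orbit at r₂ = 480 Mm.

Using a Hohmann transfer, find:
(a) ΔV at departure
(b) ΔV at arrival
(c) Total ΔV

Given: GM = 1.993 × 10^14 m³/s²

Convert to SI: r₁ = 80 Mm = 8e+07 m; r₂ = 480 Mm = 4.8e+08 m.
Transfer semi-major axis: a_t = (r₁ + r₂)/2 = (8e+07 + 4.8e+08)/2 = 2.8e+08 m.
Circular speeds: v₁ = √(GM/r₁) = 1578.37 m/s, v₂ = √(GM/r₂) = 644.367 m/s.
Transfer speeds (vis-viva v² = GM(2/r − 1/a_t)): v₁ᵗ = 2066.57 m/s, v₂ᵗ = 344.428 m/s.
(a) ΔV₁ = |v₁ᵗ − v₁| ≈ 488.2 m/s = 488.2 m/s.
(b) ΔV₂ = |v₂ − v₂ᵗ| ≈ 299.9 m/s = 299.9 m/s.
(c) ΔV_total = ΔV₁ + ΔV₂ ≈ 788.1 m/s = 788.1 m/s.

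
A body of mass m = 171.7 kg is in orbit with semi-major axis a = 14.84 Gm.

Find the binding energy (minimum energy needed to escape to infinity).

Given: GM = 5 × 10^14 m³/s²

Convert to SI: a = 14.84 Gm = 1.484e+10 m.
Total orbital energy is E = −GMm/(2a); binding energy is E_bind = −E = GMm/(2a).
E_bind = 5e+14 · 171.7 / (2 · 1.484e+10) J ≈ 2.893e+06 J = 2.893 MJ.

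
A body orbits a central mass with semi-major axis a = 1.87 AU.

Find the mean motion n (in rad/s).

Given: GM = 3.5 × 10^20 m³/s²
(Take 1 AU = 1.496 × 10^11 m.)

Convert to SI: a = 1.87 AU = 2.79752e+11 m.
n = √(GM / a³).
n = √(3.5e+20 / (2.79752e+11)³) rad/s ≈ 1.264e-07 rad/s.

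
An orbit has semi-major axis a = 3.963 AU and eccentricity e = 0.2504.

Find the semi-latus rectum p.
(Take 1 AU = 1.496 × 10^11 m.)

Convert to SI: a = 3.963 AU = 5.92865e+11 m.
p = a (1 − e²).
p = 5.92865e+11 · (1 − (0.2504)²) = 5.92865e+11 · 0.9373 ≈ 5.557e+11 m = 3.715 AU.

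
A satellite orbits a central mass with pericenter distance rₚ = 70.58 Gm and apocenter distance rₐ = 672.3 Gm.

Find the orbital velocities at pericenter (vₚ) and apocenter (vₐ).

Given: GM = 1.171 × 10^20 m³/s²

Convert to SI: rₚ = 70.58 Gm = 7.058e+10 m; rₐ = 672.3 Gm = 6.723e+11 m.
Use the vis-viva equation v² = GM(2/r − 1/a) with a = (rₚ + rₐ)/2 = (7.058e+10 + 6.723e+11)/2 = 3.7144e+11 m.
vₚ = √(GM · (2/rₚ − 1/a)) = √(1.171e+20 · (2/7.058e+10 − 1/3.7144e+11)) m/s ≈ 5.48e+04 m/s = 54.8 km/s.
vₐ = √(GM · (2/rₐ − 1/a)) = √(1.171e+20 · (2/6.723e+11 − 1/3.7144e+11)) m/s ≈ 5753 m/s = 5.753 km/s.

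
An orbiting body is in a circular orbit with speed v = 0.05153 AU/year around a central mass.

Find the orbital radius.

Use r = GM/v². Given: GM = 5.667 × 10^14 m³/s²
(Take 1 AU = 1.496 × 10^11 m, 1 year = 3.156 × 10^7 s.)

Convert to SI: v = 0.05153 AU/year = 244.261 m/s.
For a circular orbit, v² = GM / r, so r = GM / v².
r = 5.667e+14 / (244.261)² m ≈ 9.498e+09 m = 0.06349 AU.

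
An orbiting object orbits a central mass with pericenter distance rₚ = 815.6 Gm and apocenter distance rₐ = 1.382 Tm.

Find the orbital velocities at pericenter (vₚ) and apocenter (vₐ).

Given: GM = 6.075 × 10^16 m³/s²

Convert to SI: rₚ = 815.6 Gm = 8.156e+11 m; rₐ = 1.382 Tm = 1.382e+12 m.
Use the vis-viva equation v² = GM(2/r − 1/a) with a = (rₚ + rₐ)/2 = (8.156e+11 + 1.382e+12)/2 = 1.0988e+12 m.
vₚ = √(GM · (2/rₚ − 1/a)) = √(6.075e+16 · (2/8.156e+11 − 1/1.0988e+12)) m/s ≈ 306.1 m/s = 306.1 m/s.
vₐ = √(GM · (2/rₐ − 1/a)) = √(6.075e+16 · (2/1.382e+12 − 1/1.0988e+12)) m/s ≈ 180.6 m/s = 180.6 m/s.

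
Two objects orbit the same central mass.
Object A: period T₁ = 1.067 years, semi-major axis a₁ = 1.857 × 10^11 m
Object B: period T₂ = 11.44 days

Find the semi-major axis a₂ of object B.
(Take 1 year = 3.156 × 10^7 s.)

Convert to SI: T₁ = 1.067 years = 3.36745e+07 s; T₂ = 11.44 days = 988416 s.
Kepler's third law: (T₁/T₂)² = (a₁/a₂)³ ⇒ a₂ = a₁ · (T₂/T₁)^(2/3).
T₂/T₁ = 988416 / 3.36745e+07 = 0.029352.
a₂ = 1.857e+11 · (0.029352)^(2/3) m ≈ 1.767e+10 m = 1.767 × 10^10 m.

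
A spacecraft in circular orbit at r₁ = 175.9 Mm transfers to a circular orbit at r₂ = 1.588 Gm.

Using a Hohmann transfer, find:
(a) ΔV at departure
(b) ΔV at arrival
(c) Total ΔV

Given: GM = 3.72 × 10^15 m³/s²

Convert to SI: r₁ = 175.9 Mm = 1.759e+08 m; r₂ = 1.588 Gm = 1.588e+09 m.
Transfer semi-major axis: a_t = (r₁ + r₂)/2 = (1.759e+08 + 1.588e+09)/2 = 8.8195e+08 m.
Circular speeds: v₁ = √(GM/r₁) = 4598.74 m/s, v₂ = √(GM/r₂) = 1530.55 m/s.
Transfer speeds (vis-viva v² = GM(2/r − 1/a_t)): v₁ᵗ = 6170.8 m/s, v₂ᵗ = 683.529 m/s.
(a) ΔV₁ = |v₁ᵗ − v₁| ≈ 1572 m/s = 1.572 km/s.
(b) ΔV₂ = |v₂ − v₂ᵗ| ≈ 847 m/s = 847 m/s.
(c) ΔV_total = ΔV₁ + ΔV₂ ≈ 2419 m/s = 2.419 km/s.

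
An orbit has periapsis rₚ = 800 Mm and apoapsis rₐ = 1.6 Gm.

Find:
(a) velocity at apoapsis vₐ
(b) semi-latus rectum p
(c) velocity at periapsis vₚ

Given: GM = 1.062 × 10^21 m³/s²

Convert to SI: rₚ = 800 Mm = 8e+08 m; rₐ = 1.6 Gm = 1.6e+09 m.
(a) With a = (rₚ + rₐ)/2 = 1.2e+09 m, vₐ = √(GM (2/rₐ − 1/a)) = √(1.062e+21 · (2/1.6e+09 − 1/1.2e+09)) m/s ≈ 6.652e+05 m/s
(b) From a = (rₚ + rₐ)/2 = 1.2e+09 m and e = (rₐ − rₚ)/(rₐ + rₚ) = 0.333333, p = a(1 − e²) = 1.2e+09 · (1 − (0.333333)²) ≈ 1.067e+09 m
(c) With a = (rₚ + rₐ)/2 = 1.2e+09 m, vₚ = √(GM (2/rₚ − 1/a)) = √(1.062e+21 · (2/8e+08 − 1/1.2e+09)) m/s ≈ 1.33e+06 m/s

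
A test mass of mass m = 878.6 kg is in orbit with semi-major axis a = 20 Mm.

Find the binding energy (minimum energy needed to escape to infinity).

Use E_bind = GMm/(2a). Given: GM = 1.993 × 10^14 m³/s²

Convert to SI: a = 20 Mm = 2e+07 m.
Total orbital energy is E = −GMm/(2a); binding energy is E_bind = −E = GMm/(2a).
E_bind = 1.993e+14 · 878.6 / (2 · 2e+07) J ≈ 4.378e+09 J = 4.378 GJ.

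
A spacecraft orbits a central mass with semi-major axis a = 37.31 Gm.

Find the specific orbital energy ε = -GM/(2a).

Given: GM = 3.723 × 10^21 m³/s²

Convert to SI: a = 37.31 Gm = 3.731e+10 m.
ε = −GM / (2a).
ε = −3.723e+21 / (2 · 3.731e+10) J/kg ≈ -4.989e+10 J/kg = -49.89 GJ/kg.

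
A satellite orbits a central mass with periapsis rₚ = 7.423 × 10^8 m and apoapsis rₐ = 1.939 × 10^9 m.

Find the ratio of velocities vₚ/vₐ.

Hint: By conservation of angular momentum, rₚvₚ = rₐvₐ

Conservation of angular momentum gives rₚvₚ = rₐvₐ, so vₚ/vₐ = rₐ/rₚ.
vₚ/vₐ = 1.939e+09 / 7.423e+08 ≈ 2.612.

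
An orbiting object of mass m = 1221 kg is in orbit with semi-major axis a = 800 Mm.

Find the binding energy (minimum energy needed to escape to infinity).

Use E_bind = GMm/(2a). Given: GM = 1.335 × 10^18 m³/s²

Convert to SI: a = 800 Mm = 8e+08 m.
Total orbital energy is E = −GMm/(2a); binding energy is E_bind = −E = GMm/(2a).
E_bind = 1.335e+18 · 1221 / (2 · 8e+08) J ≈ 1.019e+12 J = 1.019 TJ.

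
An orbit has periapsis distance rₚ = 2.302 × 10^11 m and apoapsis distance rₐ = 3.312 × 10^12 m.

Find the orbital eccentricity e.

e = (rₐ − rₚ) / (rₐ + rₚ).
e = (3.312e+12 − 2.302e+11) / (3.312e+12 + 2.302e+11) = 3.0818e+12 / 3.5422e+12 ≈ 0.87.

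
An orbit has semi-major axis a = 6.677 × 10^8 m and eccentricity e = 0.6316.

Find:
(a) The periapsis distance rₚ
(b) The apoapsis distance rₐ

(a) rₚ = a(1 − e) = 6.677e+08 · (1 − 0.6316) = 6.677e+08 · 0.3684 ≈ 2.46e+08 m = 2.46 × 10^8 m.
(b) rₐ = a(1 + e) = 6.677e+08 · (1 + 0.6316) = 6.677e+08 · 1.6316 ≈ 1.089e+09 m = 1.089 × 10^9 m.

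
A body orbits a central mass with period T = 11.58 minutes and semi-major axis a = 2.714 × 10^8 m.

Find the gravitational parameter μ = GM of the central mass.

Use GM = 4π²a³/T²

Convert to SI: T = 11.58 minutes = 694.8 s.
GM = 4π² · a³ / T².
GM = 4π² · (2.714e+08)³ / (694.8)² m³/s² ≈ 1.635e+21 m³/s² = 1.635 × 10^21 m³/s².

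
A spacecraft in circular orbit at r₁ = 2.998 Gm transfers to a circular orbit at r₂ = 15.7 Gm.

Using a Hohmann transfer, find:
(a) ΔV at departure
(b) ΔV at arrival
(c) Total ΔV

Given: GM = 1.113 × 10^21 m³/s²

Convert to SI: r₁ = 2.998 Gm = 2.998e+09 m; r₂ = 15.7 Gm = 1.57e+10 m.
Transfer semi-major axis: a_t = (r₁ + r₂)/2 = (2.998e+09 + 1.57e+10)/2 = 9.349e+09 m.
Circular speeds: v₁ = √(GM/r₁) = 609301 m/s, v₂ = √(GM/r₂) = 266255 m/s.
Transfer speeds (vis-viva v² = GM(2/r − 1/a_t)): v₁ᵗ = 789585 m/s, v₂ᵗ = 150776 m/s.
(a) ΔV₁ = |v₁ᵗ − v₁| ≈ 1.803e+05 m/s = 180.3 km/s.
(b) ΔV₂ = |v₂ − v₂ᵗ| ≈ 1.155e+05 m/s = 115.5 km/s.
(c) ΔV_total = ΔV₁ + ΔV₂ ≈ 2.958e+05 m/s = 295.8 km/s.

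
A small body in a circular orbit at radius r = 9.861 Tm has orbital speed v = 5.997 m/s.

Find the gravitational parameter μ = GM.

Convert to SI: r = 9.861 Tm = 9.861e+12 m.
For a circular orbit v² = GM/r, so GM = v² · r.
GM = (5.997)² · 9.861e+12 m³/s² ≈ 3.546e+14 m³/s² = 3.546 × 10^14 m³/s².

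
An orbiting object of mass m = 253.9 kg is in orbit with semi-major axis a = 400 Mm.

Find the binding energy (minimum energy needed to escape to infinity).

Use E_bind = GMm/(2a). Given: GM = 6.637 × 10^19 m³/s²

Convert to SI: a = 400 Mm = 4e+08 m.
Total orbital energy is E = −GMm/(2a); binding energy is E_bind = −E = GMm/(2a).
E_bind = 6.637e+19 · 253.9 / (2 · 4e+08) J ≈ 2.106e+13 J = 21.06 TJ.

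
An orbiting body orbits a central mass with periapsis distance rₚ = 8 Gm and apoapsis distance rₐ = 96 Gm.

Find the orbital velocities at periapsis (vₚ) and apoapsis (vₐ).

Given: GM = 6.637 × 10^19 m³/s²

Convert to SI: rₚ = 8 Gm = 8e+09 m; rₐ = 96 Gm = 9.6e+10 m.
Use the vis-viva equation v² = GM(2/r − 1/a) with a = (rₚ + rₐ)/2 = (8e+09 + 9.6e+10)/2 = 5.2e+10 m.
vₚ = √(GM · (2/rₚ − 1/a)) = √(6.637e+19 · (2/8e+09 − 1/5.2e+10)) m/s ≈ 1.238e+05 m/s = 123.8 km/s.
vₐ = √(GM · (2/rₐ − 1/a)) = √(6.637e+19 · (2/9.6e+10 − 1/5.2e+10)) m/s ≈ 1.031e+04 m/s = 10.31 km/s.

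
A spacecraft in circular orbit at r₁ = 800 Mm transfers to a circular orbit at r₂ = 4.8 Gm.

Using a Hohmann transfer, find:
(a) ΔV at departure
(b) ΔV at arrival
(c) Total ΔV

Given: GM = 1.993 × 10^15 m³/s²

Convert to SI: r₁ = 800 Mm = 8e+08 m; r₂ = 4.8 Gm = 4.8e+09 m.
Transfer semi-major axis: a_t = (r₁ + r₂)/2 = (8e+08 + 4.8e+09)/2 = 2.8e+09 m.
Circular speeds: v₁ = √(GM/r₁) = 1578.37 m/s, v₂ = √(GM/r₂) = 644.367 m/s.
Transfer speeds (vis-viva v² = GM(2/r − 1/a_t)): v₁ᵗ = 2066.57 m/s, v₂ᵗ = 344.428 m/s.
(a) ΔV₁ = |v₁ᵗ − v₁| ≈ 488.2 m/s = 488.2 m/s.
(b) ΔV₂ = |v₂ − v₂ᵗ| ≈ 299.9 m/s = 299.9 m/s.
(c) ΔV_total = ΔV₁ + ΔV₂ ≈ 788.1 m/s = 788.1 m/s.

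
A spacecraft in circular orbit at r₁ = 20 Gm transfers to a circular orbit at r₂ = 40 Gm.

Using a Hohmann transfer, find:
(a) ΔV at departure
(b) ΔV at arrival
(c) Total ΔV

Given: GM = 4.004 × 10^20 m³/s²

Convert to SI: r₁ = 20 Gm = 2e+10 m; r₂ = 40 Gm = 4e+10 m.
Transfer semi-major axis: a_t = (r₁ + r₂)/2 = (2e+10 + 4e+10)/2 = 3e+10 m.
Circular speeds: v₁ = √(GM/r₁) = 141492 m/s, v₂ = √(GM/r₂) = 100050 m/s.
Transfer speeds (vis-viva v² = GM(2/r − 1/a_t)): v₁ᵗ = 163381 m/s, v₂ᵗ = 81690.5 m/s.
(a) ΔV₁ = |v₁ᵗ − v₁| ≈ 2.189e+04 m/s = 21.89 km/s.
(b) ΔV₂ = |v₂ − v₂ᵗ| ≈ 1.836e+04 m/s = 18.36 km/s.
(c) ΔV_total = ΔV₁ + ΔV₂ ≈ 4.025e+04 m/s = 40.25 km/s.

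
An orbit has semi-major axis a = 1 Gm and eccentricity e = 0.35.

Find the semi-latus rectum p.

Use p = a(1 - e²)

Convert to SI: a = 1 Gm = 1e+09 m.
p = a (1 − e²).
p = 1e+09 · (1 − (0.35)²) = 1e+09 · 0.8775 ≈ 8.775e+08 m = 877.5 Mm.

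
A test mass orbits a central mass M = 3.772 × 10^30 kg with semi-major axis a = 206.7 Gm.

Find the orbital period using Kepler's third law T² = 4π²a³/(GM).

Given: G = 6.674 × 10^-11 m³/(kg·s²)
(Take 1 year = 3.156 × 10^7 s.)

Convert to SI: a = 206.7 Gm = 2.067e+11 m.
GM = G · M = 6.674e-11 · 3.772e+30 = 2.51743e+20 m³/s².
Kepler's third law: T = 2π √(a³ / GM).
Substituting a = 2.067e+11 m and GM = 2.51743e+20 m³/s²:
T = 2π √((2.067e+11)³ / 2.51743e+20) s
T ≈ 3.721e+07 s = 1.179 years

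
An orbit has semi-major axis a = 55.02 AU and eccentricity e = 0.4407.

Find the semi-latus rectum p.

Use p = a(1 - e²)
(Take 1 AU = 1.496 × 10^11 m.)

Convert to SI: a = 55.02 AU = 8.23099e+12 m.
p = a (1 − e²).
p = 8.23099e+12 · (1 − (0.4407)²) = 8.23099e+12 · 0.805784 ≈ 6.632e+12 m = 44.33 AU.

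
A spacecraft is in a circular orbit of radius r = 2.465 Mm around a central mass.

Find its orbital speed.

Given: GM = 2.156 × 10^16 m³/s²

Convert to SI: r = 2.465 Mm = 2.465e+06 m.
For a circular orbit, gravity supplies the centripetal force, so v = √(GM / r).
v = √(2.156e+16 / 2.465e+06) m/s ≈ 9.352e+04 m/s = 93.52 km/s.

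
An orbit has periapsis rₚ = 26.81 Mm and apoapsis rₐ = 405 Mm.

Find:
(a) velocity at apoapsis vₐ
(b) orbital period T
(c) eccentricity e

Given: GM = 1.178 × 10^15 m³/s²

Convert to SI: rₚ = 26.81 Mm = 2.681e+07 m; rₐ = 405 Mm = 4.05e+08 m.
(a) With a = (rₚ + rₐ)/2 = 2.15905e+08 m, vₐ = √(GM (2/rₐ − 1/a)) = √(1.178e+15 · (2/4.05e+08 − 1/2.15905e+08)) m/s ≈ 601 m/s
(b) With a = (rₚ + rₐ)/2 = 2.15905e+08 m, T = 2π √(a³/GM) = 2π √((2.15905e+08)³/1.178e+15) s ≈ 5.808e+05 s
(c) e = (rₐ − rₚ)/(rₐ + rₚ) = (4.05e+08 − 2.681e+07)/(4.05e+08 + 2.681e+07) ≈ 0.8758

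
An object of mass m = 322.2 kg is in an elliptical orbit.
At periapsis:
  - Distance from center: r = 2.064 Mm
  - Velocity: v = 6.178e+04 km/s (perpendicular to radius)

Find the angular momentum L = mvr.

Convert to SI: r = 2.064 Mm = 2.064e+06 m; v = 6.178e+04 km/s = 6.178e+07 m/s.
Since v is perpendicular to r, L = m · v · r.
L = 322.2 · 6.178e+07 · 2.064e+06 kg·m²/s ≈ 4.108e+16 kg·m²/s.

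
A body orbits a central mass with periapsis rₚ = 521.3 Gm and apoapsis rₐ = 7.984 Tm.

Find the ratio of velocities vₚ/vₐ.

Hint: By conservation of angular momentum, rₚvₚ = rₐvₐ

Convert to SI: rₚ = 521.3 Gm = 5.213e+11 m; rₐ = 7.984 Tm = 7.984e+12 m.
Conservation of angular momentum gives rₚvₚ = rₐvₐ, so vₚ/vₐ = rₐ/rₚ.
vₚ/vₐ = 7.984e+12 / 5.213e+11 ≈ 15.32.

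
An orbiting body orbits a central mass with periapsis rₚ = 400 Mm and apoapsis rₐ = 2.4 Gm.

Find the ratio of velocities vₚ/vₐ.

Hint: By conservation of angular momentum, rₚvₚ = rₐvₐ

Convert to SI: rₚ = 400 Mm = 4e+08 m; rₐ = 2.4 Gm = 2.4e+09 m.
Conservation of angular momentum gives rₚvₚ = rₐvₐ, so vₚ/vₐ = rₐ/rₚ.
vₚ/vₐ = 2.4e+09 / 4e+08 ≈ 6.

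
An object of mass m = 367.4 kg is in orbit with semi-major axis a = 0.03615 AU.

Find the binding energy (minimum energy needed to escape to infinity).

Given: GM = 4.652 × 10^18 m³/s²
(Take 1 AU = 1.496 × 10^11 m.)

Convert to SI: a = 0.03615 AU = 5.40804e+09 m.
Total orbital energy is E = −GMm/(2a); binding energy is E_bind = −E = GMm/(2a).
E_bind = 4.652e+18 · 367.4 / (2 · 5.40804e+09) J ≈ 1.58e+11 J = 158 GJ.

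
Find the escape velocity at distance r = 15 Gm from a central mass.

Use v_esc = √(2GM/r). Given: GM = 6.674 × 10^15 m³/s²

Convert to SI: r = 15 Gm = 1.5e+10 m.
Escape velocity comes from setting total energy to zero: ½v² − GM/r = 0 ⇒ v_esc = √(2GM / r).
v_esc = √(2 · 6.674e+15 / 1.5e+10) m/s ≈ 943.3 m/s = 943.3 m/s.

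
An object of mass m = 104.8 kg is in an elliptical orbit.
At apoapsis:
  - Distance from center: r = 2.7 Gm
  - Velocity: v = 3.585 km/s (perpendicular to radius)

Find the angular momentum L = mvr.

Convert to SI: r = 2.7 Gm = 2.7e+09 m; v = 3.585 km/s = 3585 m/s.
Since v is perpendicular to r, L = m · v · r.
L = 104.8 · 3585 · 2.7e+09 kg·m²/s ≈ 1.014e+15 kg·m²/s.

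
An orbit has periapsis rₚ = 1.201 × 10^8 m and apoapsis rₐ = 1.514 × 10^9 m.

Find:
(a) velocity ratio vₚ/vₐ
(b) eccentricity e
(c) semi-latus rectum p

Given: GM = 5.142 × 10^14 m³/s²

(a) Conservation of angular momentum (rₚvₚ = rₐvₐ) gives vₚ/vₐ = rₐ/rₚ = 1.514e+09/1.201e+08 ≈ 12.61
(b) e = (rₐ − rₚ)/(rₐ + rₚ) = (1.514e+09 − 1.201e+08)/(1.514e+09 + 1.201e+08) ≈ 0.853
(c) From a = (rₚ + rₐ)/2 = 8.1705e+08 m and e = (rₐ − rₚ)/(rₐ + rₚ) = 0.853008, p = a(1 − e²) = 8.1705e+08 · (1 − (0.853008)²) ≈ 2.225e+08 m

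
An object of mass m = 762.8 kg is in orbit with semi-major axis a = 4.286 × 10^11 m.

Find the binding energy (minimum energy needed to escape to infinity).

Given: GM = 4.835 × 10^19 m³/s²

Total orbital energy is E = −GMm/(2a); binding energy is E_bind = −E = GMm/(2a).
E_bind = 4.835e+19 · 762.8 / (2 · 4.286e+11) J ≈ 4.303e+10 J = 43.03 GJ.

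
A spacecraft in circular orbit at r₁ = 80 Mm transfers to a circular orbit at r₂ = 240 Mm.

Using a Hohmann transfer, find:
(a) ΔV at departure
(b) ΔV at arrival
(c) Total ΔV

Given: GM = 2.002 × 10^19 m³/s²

Convert to SI: r₁ = 80 Mm = 8e+07 m; r₂ = 240 Mm = 2.4e+08 m.
Transfer semi-major axis: a_t = (r₁ + r₂)/2 = (8e+07 + 2.4e+08)/2 = 1.6e+08 m.
Circular speeds: v₁ = √(GM/r₁) = 500250 m/s, v₂ = √(GM/r₂) = 288819 m/s.
Transfer speeds (vis-viva v² = GM(2/r − 1/a_t)): v₁ᵗ = 612679 m/s, v₂ᵗ = 204226 m/s.
(a) ΔV₁ = |v₁ᵗ − v₁| ≈ 1.124e+05 m/s = 112.4 km/s.
(b) ΔV₂ = |v₂ − v₂ᵗ| ≈ 8.459e+04 m/s = 84.59 km/s.
(c) ΔV_total = ΔV₁ + ΔV₂ ≈ 1.97e+05 m/s = 197 km/s.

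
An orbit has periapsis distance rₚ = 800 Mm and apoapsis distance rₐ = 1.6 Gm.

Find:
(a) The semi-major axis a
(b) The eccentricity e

Convert to SI: rₚ = 800 Mm = 8e+08 m; rₐ = 1.6 Gm = 1.6e+09 m.
(a) a = (rₚ + rₐ) / 2 = (8e+08 + 1.6e+09) / 2 ≈ 1.2e+09 m = 1.2 Gm.
(b) e = (rₐ − rₚ) / (rₐ + rₚ) = (1.6e+09 − 8e+08) / (1.6e+09 + 8e+08) ≈ 0.3333.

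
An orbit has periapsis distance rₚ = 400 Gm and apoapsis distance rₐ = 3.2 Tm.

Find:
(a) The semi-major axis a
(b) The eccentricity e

Convert to SI: rₚ = 400 Gm = 4e+11 m; rₐ = 3.2 Tm = 3.2e+12 m.
(a) a = (rₚ + rₐ) / 2 = (4e+11 + 3.2e+12) / 2 ≈ 1.8e+12 m = 1.8 Tm.
(b) e = (rₐ − rₚ) / (rₐ + rₚ) = (3.2e+12 − 4e+11) / (3.2e+12 + 4e+11) ≈ 0.7778.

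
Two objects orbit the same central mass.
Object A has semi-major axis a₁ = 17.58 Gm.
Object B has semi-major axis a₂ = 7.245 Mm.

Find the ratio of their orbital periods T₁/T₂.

Convert to SI: a₁ = 17.58 Gm = 1.758e+10 m; a₂ = 7.245 Mm = 7.245e+06 m.
From Kepler's third law, (T₁/T₂)² = (a₁/a₂)³, so T₁/T₂ = (a₁/a₂)^(3/2).
a₁/a₂ = 1.758e+10 / 7.245e+06 = 2426.5.
T₁/T₂ = (2426.5)^(3/2) ≈ 1.195e+05.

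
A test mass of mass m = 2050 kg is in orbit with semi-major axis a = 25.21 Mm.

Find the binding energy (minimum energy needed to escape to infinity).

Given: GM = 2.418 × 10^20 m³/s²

Convert to SI: a = 25.21 Mm = 2.521e+07 m.
Total orbital energy is E = −GMm/(2a); binding energy is E_bind = −E = GMm/(2a).
E_bind = 2.418e+20 · 2050 / (2 · 2.521e+07) J ≈ 9.831e+15 J = 9.831 PJ.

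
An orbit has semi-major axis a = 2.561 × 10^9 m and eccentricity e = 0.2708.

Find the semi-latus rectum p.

p = a (1 − e²).
p = 2.561e+09 · (1 − (0.2708)²) = 2.561e+09 · 0.926667 ≈ 2.373e+09 m = 2.373 × 10^9 m.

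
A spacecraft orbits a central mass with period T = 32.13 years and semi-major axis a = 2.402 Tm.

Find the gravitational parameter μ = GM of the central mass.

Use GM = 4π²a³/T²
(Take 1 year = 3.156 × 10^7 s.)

Convert to SI: T = 32.13 years = 1.01402e+09 s; a = 2.402 Tm = 2.402e+12 m.
GM = 4π² · a³ / T².
GM = 4π² · (2.402e+12)³ / (1.01402e+09)² m³/s² ≈ 5.321e+20 m³/s² = 5.321 × 10^20 m³/s².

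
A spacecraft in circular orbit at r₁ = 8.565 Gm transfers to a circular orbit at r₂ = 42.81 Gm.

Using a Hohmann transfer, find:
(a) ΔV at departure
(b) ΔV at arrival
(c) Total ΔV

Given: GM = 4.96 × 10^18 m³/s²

Convert to SI: r₁ = 8.565 Gm = 8.565e+09 m; r₂ = 42.81 Gm = 4.281e+10 m.
Transfer semi-major axis: a_t = (r₁ + r₂)/2 = (8.565e+09 + 4.281e+10)/2 = 2.56875e+10 m.
Circular speeds: v₁ = √(GM/r₁) = 24064.5 m/s, v₂ = √(GM/r₂) = 10763.9 m/s.
Transfer speeds (vis-viva v² = GM(2/r − 1/a_t)): v₁ᵗ = 31066.3 m/s, v₂ᵗ = 6215.43 m/s.
(a) ΔV₁ = |v₁ᵗ − v₁| ≈ 7002 m/s = 7.002 km/s.
(b) ΔV₂ = |v₂ − v₂ᵗ| ≈ 4548 m/s = 4.548 km/s.
(c) ΔV_total = ΔV₁ + ΔV₂ ≈ 1.155e+04 m/s = 11.55 km/s.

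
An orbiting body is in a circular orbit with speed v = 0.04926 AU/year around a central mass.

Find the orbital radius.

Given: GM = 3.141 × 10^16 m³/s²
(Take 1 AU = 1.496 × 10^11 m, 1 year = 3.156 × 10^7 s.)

Convert to SI: v = 0.04926 AU/year = 233.501 m/s.
For a circular orbit, v² = GM / r, so r = GM / v².
r = 3.141e+16 / (233.501)² m ≈ 5.761e+11 m = 3.851 AU.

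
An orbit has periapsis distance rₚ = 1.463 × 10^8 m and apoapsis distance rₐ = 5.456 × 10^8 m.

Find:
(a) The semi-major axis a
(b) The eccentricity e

(a) a = (rₚ + rₐ) / 2 = (1.463e+08 + 5.456e+08) / 2 ≈ 3.46e+08 m = 3.459 × 10^8 m.
(b) e = (rₐ − rₚ) / (rₐ + rₚ) = (5.456e+08 − 1.463e+08) / (5.456e+08 + 1.463e+08) ≈ 0.5771.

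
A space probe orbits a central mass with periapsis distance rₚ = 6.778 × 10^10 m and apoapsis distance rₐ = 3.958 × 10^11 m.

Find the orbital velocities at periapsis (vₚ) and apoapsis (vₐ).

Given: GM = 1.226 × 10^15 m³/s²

Use the vis-viva equation v² = GM(2/r − 1/a) with a = (rₚ + rₐ)/2 = (6.778e+10 + 3.958e+11)/2 = 2.3179e+11 m.
vₚ = √(GM · (2/rₚ − 1/a)) = √(1.226e+15 · (2/6.778e+10 − 1/2.3179e+11)) m/s ≈ 175.7 m/s = 175.7 m/s.
vₐ = √(GM · (2/rₐ − 1/a)) = √(1.226e+15 · (2/3.958e+11 − 1/2.3179e+11)) m/s ≈ 30.1 m/s = 30.1 m/s.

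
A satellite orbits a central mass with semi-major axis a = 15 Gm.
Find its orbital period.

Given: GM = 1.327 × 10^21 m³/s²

Convert to SI: a = 15 Gm = 1.5e+10 m.
Kepler's third law: T = 2π √(a³ / GM).
Substituting a = 1.5e+10 m and GM = 1.327e+21 m³/s²:
T = 2π √((1.5e+10)³ / 1.327e+21) s
T ≈ 3.169e+05 s = 3.667 days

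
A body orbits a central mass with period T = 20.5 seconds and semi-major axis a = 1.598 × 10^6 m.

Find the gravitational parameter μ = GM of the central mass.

GM = 4π² · a³ / T².
GM = 4π² · (1.598e+06)³ / (20.5)² m³/s² ≈ 3.833e+17 m³/s² = 3.833 × 10^17 m³/s².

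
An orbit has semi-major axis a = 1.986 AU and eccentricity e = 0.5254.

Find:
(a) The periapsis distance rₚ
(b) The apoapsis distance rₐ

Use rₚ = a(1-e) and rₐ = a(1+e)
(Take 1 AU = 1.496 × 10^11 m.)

Convert to SI: a = 1.986 AU = 2.97106e+11 m.
(a) rₚ = a(1 − e) = 2.97106e+11 · (1 − 0.5254) = 2.97106e+11 · 0.4746 ≈ 1.41e+11 m = 0.9426 AU.
(b) rₐ = a(1 + e) = 2.97106e+11 · (1 + 0.5254) = 2.97106e+11 · 1.5254 ≈ 4.532e+11 m = 3.029 AU.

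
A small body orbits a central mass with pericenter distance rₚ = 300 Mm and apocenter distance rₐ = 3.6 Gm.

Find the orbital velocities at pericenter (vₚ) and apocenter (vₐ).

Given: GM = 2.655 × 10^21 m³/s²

Convert to SI: rₚ = 300 Mm = 3e+08 m; rₐ = 3.6 Gm = 3.6e+09 m.
Use the vis-viva equation v² = GM(2/r − 1/a) with a = (rₚ + rₐ)/2 = (3e+08 + 3.6e+09)/2 = 1.95e+09 m.
vₚ = √(GM · (2/rₚ − 1/a)) = √(2.655e+21 · (2/3e+08 − 1/1.95e+09)) m/s ≈ 4.042e+06 m/s = 4042 km/s.
vₐ = √(GM · (2/rₐ − 1/a)) = √(2.655e+21 · (2/3.6e+09 − 1/1.95e+09)) m/s ≈ 3.368e+05 m/s = 336.8 km/s.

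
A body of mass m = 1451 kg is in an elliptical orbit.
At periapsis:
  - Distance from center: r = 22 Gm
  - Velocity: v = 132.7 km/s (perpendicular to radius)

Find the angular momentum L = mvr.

Convert to SI: r = 22 Gm = 2.2e+10 m; v = 132.7 km/s = 132700 m/s.
Since v is perpendicular to r, L = m · v · r.
L = 1451 · 132700 · 2.2e+10 kg·m²/s ≈ 4.236e+18 kg·m²/s.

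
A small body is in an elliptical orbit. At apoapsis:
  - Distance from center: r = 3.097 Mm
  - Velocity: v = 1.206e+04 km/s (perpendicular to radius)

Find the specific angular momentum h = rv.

Convert to SI: r = 3.097 Mm = 3.097e+06 m; v = 1.206e+04 km/s = 1.206e+07 m/s.
With v perpendicular to r, h = r · v.
h = 3.097e+06 · 1.206e+07 m²/s ≈ 3.735e+13 m²/s.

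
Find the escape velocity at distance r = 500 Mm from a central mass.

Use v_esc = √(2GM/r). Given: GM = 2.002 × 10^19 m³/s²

Convert to SI: r = 500 Mm = 5e+08 m.
Escape velocity comes from setting total energy to zero: ½v² − GM/r = 0 ⇒ v_esc = √(2GM / r).
v_esc = √(2 · 2.002e+19 / 5e+08) m/s ≈ 2.83e+05 m/s = 283 km/s.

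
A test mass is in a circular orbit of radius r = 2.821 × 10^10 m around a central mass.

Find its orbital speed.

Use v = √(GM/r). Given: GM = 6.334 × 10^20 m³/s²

For a circular orbit, gravity supplies the centripetal force, so v = √(GM / r).
v = √(6.334e+20 / 2.821e+10) m/s ≈ 1.498e+05 m/s = 149.8 km/s.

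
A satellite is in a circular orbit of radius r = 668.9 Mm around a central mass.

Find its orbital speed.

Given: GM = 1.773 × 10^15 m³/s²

Convert to SI: r = 668.9 Mm = 6.689e+08 m.
For a circular orbit, gravity supplies the centripetal force, so v = √(GM / r).
v = √(1.773e+15 / 6.689e+08) m/s ≈ 1628 m/s = 1.628 km/s.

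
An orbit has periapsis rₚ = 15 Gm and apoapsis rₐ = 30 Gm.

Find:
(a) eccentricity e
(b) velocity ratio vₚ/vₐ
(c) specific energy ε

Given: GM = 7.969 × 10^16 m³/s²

Convert to SI: rₚ = 15 Gm = 1.5e+10 m; rₐ = 30 Gm = 3e+10 m.
(a) e = (rₐ − rₚ)/(rₐ + rₚ) = (3e+10 − 1.5e+10)/(3e+10 + 1.5e+10) ≈ 0.3333
(b) Conservation of angular momentum (rₚvₚ = rₐvₐ) gives vₚ/vₐ = rₐ/rₚ = 3e+10/1.5e+10 ≈ 2
(c) With a = (rₚ + rₐ)/2 = 2.25e+10 m, ε = −GM/(2a) = −7.969e+16/(2 · 2.25e+10) J/kg ≈ -1.771e+06 J/kg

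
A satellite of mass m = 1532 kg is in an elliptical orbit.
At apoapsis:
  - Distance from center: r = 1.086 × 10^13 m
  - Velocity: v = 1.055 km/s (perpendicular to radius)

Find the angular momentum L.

Convert to SI: v = 1.055 km/s = 1055 m/s.
Since v is perpendicular to r, L = m · v · r.
L = 1532 · 1055 · 1.086e+13 kg·m²/s ≈ 1.755e+19 kg·m²/s.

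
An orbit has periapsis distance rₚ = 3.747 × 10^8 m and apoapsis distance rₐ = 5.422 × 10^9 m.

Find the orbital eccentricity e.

e = (rₐ − rₚ) / (rₐ + rₚ).
e = (5.422e+09 − 3.747e+08) / (5.422e+09 + 3.747e+08) = 5.0473e+09 / 5.7967e+09 ≈ 0.8707.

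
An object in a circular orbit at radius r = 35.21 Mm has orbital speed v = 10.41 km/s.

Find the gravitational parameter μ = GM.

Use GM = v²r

Convert to SI: r = 35.21 Mm = 3.521e+07 m; v = 10.41 km/s = 10410 m/s.
For a circular orbit v² = GM/r, so GM = v² · r.
GM = (10410)² · 3.521e+07 m³/s² ≈ 3.816e+15 m³/s² = 3.816 × 10^15 m³/s².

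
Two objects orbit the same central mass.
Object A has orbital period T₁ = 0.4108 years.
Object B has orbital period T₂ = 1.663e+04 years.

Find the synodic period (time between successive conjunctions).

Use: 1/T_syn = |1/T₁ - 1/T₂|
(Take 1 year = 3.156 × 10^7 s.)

Convert to SI: T₁ = 0.4108 years = 1.29648e+07 s; T₂ = 1.663e+04 years = 5.24843e+11 s.
T_syn = |T₁ · T₂ / (T₁ − T₂)|.
T_syn = |1.29648e+07 · 5.24843e+11 / (1.29648e+07 − 5.24843e+11)| s ≈ 1.297e+07 s = 0.4108 years.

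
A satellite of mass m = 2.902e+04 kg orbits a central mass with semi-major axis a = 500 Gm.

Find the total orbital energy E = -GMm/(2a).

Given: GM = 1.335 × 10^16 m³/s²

Convert to SI: a = 500 Gm = 5e+11 m.
E = −GMm / (2a).
E = −1.335e+16 · 2.902e+04 / (2 · 5e+11) J ≈ -3.874e+08 J = -387.4 MJ.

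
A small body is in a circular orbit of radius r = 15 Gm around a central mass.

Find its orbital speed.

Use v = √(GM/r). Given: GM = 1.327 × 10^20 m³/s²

Convert to SI: r = 15 Gm = 1.5e+10 m.
For a circular orbit, gravity supplies the centripetal force, so v = √(GM / r).
v = √(1.327e+20 / 1.5e+10) m/s ≈ 9.406e+04 m/s = 94.06 km/s.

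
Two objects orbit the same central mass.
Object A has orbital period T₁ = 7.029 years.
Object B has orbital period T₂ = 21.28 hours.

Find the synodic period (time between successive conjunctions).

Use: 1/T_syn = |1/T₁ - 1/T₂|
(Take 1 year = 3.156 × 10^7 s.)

Convert to SI: T₁ = 7.029 years = 2.21835e+08 s; T₂ = 21.28 hours = 76608 s.
T_syn = |T₁ · T₂ / (T₁ − T₂)|.
T_syn = |2.21835e+08 · 76608 / (2.21835e+08 − 76608)| s ≈ 7.663e+04 s = 21.29 hours.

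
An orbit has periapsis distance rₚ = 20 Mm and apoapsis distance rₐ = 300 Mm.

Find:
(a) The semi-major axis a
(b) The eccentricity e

Convert to SI: rₚ = 20 Mm = 2e+07 m; rₐ = 300 Mm = 3e+08 m.
(a) a = (rₚ + rₐ) / 2 = (2e+07 + 3e+08) / 2 ≈ 1.6e+08 m = 160 Mm.
(b) e = (rₐ − rₚ) / (rₐ + rₚ) = (3e+08 − 2e+07) / (3e+08 + 2e+07) ≈ 0.875.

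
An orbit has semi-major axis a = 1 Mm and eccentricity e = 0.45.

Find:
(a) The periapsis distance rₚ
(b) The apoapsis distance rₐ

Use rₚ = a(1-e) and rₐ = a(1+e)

Convert to SI: a = 1 Mm = 1e+06 m.
(a) rₚ = a(1 − e) = 1e+06 · (1 − 0.45) = 1e+06 · 0.55 ≈ 5.5e+05 m = 550 km.
(b) rₐ = a(1 + e) = 1e+06 · (1 + 0.45) = 1e+06 · 1.45 ≈ 1.45e+06 m = 1.45 Mm.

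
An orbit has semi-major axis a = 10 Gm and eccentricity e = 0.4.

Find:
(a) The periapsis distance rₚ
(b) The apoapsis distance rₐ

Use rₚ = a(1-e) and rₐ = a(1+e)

Convert to SI: a = 10 Gm = 1e+10 m.
(a) rₚ = a(1 − e) = 1e+10 · (1 − 0.4) = 1e+10 · 0.6 ≈ 6e+09 m = 6 Gm.
(b) rₐ = a(1 + e) = 1e+10 · (1 + 0.4) = 1e+10 · 1.4 ≈ 1.4e+10 m = 14 Gm.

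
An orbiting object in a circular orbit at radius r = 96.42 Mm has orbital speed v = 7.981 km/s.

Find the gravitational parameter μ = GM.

Convert to SI: r = 96.42 Mm = 9.642e+07 m; v = 7.981 km/s = 7981 m/s.
For a circular orbit v² = GM/r, so GM = v² · r.
GM = (7981)² · 9.642e+07 m³/s² ≈ 6.142e+15 m³/s² = 6.142 × 10^15 m³/s².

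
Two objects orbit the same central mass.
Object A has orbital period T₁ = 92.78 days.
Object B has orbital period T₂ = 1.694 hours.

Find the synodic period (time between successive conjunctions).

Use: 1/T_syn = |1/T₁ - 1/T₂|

Convert to SI: T₁ = 92.78 days = 8.01619e+06 s; T₂ = 1.694 hours = 6098.4 s.
T_syn = |T₁ · T₂ / (T₁ − T₂)|.
T_syn = |8.01619e+06 · 6098.4 / (8.01619e+06 − 6098.4)| s ≈ 6103 s = 1.695 hours.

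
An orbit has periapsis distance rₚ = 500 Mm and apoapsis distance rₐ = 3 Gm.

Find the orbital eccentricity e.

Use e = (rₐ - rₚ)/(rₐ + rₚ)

Convert to SI: rₚ = 500 Mm = 5e+08 m; rₐ = 3 Gm = 3e+09 m.
e = (rₐ − rₚ) / (rₐ + rₚ).
e = (3e+09 − 5e+08) / (3e+09 + 5e+08) = 2.5e+09 / 3.5e+09 ≈ 0.7143.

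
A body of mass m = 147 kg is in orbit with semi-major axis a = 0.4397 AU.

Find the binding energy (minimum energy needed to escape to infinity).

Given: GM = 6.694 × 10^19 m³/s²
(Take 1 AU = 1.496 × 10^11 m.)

Convert to SI: a = 0.4397 AU = 6.57791e+10 m.
Total orbital energy is E = −GMm/(2a); binding energy is E_bind = −E = GMm/(2a).
E_bind = 6.694e+19 · 147 / (2 · 6.57791e+10) J ≈ 7.48e+10 J = 74.8 GJ.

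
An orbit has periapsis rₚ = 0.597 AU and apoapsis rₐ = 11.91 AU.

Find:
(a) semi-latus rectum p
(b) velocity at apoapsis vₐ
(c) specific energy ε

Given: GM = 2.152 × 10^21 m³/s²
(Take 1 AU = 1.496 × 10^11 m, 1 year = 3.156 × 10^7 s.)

Convert to SI: rₚ = 0.597 AU = 8.93112e+10 m; rₐ = 11.91 AU = 1.78174e+12 m.
(a) From a = (rₚ + rₐ)/2 = 9.35524e+11 m and e = (rₐ − rₚ)/(rₐ + rₚ) = 0.904533, p = a(1 − e²) = 9.35524e+11 · (1 − (0.904533)²) ≈ 1.701e+11 m
(b) With a = (rₚ + rₐ)/2 = 9.35524e+11 m, vₐ = √(GM (2/rₐ − 1/a)) = √(2.152e+21 · (2/1.78174e+12 − 1/9.35524e+11)) m/s ≈ 1.074e+04 m/s
(c) With a = (rₚ + rₐ)/2 = 9.35524e+11 m, ε = −GM/(2a) = −2.152e+21/(2 · 9.35524e+11) J/kg ≈ -1.15e+09 J/kg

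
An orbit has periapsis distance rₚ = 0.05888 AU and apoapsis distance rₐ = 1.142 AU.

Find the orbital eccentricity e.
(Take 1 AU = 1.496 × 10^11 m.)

Convert to SI: rₚ = 0.05888 AU = 8.80845e+09 m; rₐ = 1.142 AU = 1.70843e+11 m.
e = (rₐ − rₚ) / (rₐ + rₚ).
e = (1.70843e+11 − 8.80845e+09) / (1.70843e+11 + 8.80845e+09) = 1.62035e+11 / 1.79652e+11 ≈ 0.9019.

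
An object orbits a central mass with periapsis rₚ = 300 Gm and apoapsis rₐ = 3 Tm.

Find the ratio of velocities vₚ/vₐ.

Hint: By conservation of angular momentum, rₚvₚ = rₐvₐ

Convert to SI: rₚ = 300 Gm = 3e+11 m; rₐ = 3 Tm = 3e+12 m.
Conservation of angular momentum gives rₚvₚ = rₐvₐ, so vₚ/vₐ = rₐ/rₚ.
vₚ/vₐ = 3e+12 / 3e+11 ≈ 10.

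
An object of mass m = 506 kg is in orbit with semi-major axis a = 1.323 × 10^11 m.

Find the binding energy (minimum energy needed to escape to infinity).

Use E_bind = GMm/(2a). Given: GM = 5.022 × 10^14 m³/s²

Total orbital energy is E = −GMm/(2a); binding energy is E_bind = −E = GMm/(2a).
E_bind = 5.022e+14 · 506 / (2 · 1.323e+11) J ≈ 9.604e+05 J = 960.4 kJ.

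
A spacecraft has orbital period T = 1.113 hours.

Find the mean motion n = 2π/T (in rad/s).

Convert to SI: T = 1.113 hours = 4006.8 s.
n = 2π / T.
n = 2π / 4006.8 s ≈ 0.001568 rad/s.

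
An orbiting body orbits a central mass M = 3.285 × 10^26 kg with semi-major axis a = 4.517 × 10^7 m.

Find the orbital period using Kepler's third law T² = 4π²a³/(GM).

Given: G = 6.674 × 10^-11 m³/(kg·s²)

GM = G · M = 6.674e-11 · 3.285e+26 = 2.19241e+16 m³/s².
Kepler's third law: T = 2π √(a³ / GM).
Substituting a = 4.517e+07 m and GM = 2.19241e+16 m³/s²:
T = 2π √((4.517e+07)³ / 2.19241e+16) s
T ≈ 1.288e+04 s = 3.578 hours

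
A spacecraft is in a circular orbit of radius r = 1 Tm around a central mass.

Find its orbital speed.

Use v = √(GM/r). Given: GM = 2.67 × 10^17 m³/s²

Convert to SI: r = 1 Tm = 1e+12 m.
For a circular orbit, gravity supplies the centripetal force, so v = √(GM / r).
v = √(2.67e+17 / 1e+12) m/s ≈ 516.7 m/s = 516.7 m/s.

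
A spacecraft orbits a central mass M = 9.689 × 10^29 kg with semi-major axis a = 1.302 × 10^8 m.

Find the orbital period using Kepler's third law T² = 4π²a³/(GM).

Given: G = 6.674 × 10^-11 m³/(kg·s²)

GM = G · M = 6.674e-11 · 9.689e+29 = 6.46644e+19 m³/s².
Kepler's third law: T = 2π √(a³ / GM).
Substituting a = 1.302e+08 m and GM = 6.46644e+19 m³/s²:
T = 2π √((1.302e+08)³ / 6.46644e+19) s
T ≈ 1161 s = 19.35 minutes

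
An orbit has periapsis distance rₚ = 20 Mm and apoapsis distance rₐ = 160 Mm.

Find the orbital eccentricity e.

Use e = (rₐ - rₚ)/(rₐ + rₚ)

Convert to SI: rₚ = 20 Mm = 2e+07 m; rₐ = 160 Mm = 1.6e+08 m.
e = (rₐ − rₚ) / (rₐ + rₚ).
e = (1.6e+08 − 2e+07) / (1.6e+08 + 2e+07) = 1.4e+08 / 1.8e+08 ≈ 0.7778.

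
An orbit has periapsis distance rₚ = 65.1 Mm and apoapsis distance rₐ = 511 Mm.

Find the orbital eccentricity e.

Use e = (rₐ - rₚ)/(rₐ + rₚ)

Convert to SI: rₚ = 65.1 Mm = 6.51e+07 m; rₐ = 511 Mm = 5.11e+08 m.
e = (rₐ − rₚ) / (rₐ + rₚ).
e = (5.11e+08 − 6.51e+07) / (5.11e+08 + 6.51e+07) = 4.459e+08 / 5.761e+08 ≈ 0.774.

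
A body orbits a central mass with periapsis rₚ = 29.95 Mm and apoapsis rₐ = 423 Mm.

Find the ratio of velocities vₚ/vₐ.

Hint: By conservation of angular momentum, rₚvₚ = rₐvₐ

Convert to SI: rₚ = 29.95 Mm = 2.995e+07 m; rₐ = 423 Mm = 4.23e+08 m.
Conservation of angular momentum gives rₚvₚ = rₐvₐ, so vₚ/vₐ = rₐ/rₚ.
vₚ/vₐ = 4.23e+08 / 2.995e+07 ≈ 14.12.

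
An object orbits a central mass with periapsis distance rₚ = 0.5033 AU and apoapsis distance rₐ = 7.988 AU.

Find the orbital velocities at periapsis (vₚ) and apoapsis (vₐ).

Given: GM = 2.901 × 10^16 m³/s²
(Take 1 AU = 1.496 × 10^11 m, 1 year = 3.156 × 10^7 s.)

Convert to SI: rₚ = 0.5033 AU = 7.52937e+10 m; rₐ = 7.988 AU = 1.195e+12 m.
Use the vis-viva equation v² = GM(2/r − 1/a) with a = (rₚ + rₐ)/2 = (7.52937e+10 + 1.195e+12)/2 = 6.35149e+11 m.
vₚ = √(GM · (2/rₚ − 1/a)) = √(2.901e+16 · (2/7.52937e+10 − 1/6.35149e+11)) m/s ≈ 851.4 m/s = 0.1796 AU/year.
vₐ = √(GM · (2/rₐ − 1/a)) = √(2.901e+16 · (2/1.195e+12 − 1/6.35149e+11)) m/s ≈ 53.65 m/s = 0.01132 AU/year.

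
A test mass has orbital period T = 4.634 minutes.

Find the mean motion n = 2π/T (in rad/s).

Convert to SI: T = 4.634 minutes = 278.04 s.
n = 2π / T.
n = 2π / 278.04 s ≈ 0.0226 rad/s.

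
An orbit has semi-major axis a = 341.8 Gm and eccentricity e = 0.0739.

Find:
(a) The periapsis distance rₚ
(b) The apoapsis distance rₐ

Convert to SI: a = 341.8 Gm = 3.418e+11 m.
(a) rₚ = a(1 − e) = 3.418e+11 · (1 − 0.0739) = 3.418e+11 · 0.9261 ≈ 3.165e+11 m = 316.5 Gm.
(b) rₐ = a(1 + e) = 3.418e+11 · (1 + 0.0739) = 3.418e+11 · 1.0739 ≈ 3.671e+11 m = 367.1 Gm.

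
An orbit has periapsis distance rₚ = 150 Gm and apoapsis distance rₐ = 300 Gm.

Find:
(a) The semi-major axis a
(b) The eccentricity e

Convert to SI: rₚ = 150 Gm = 1.5e+11 m; rₐ = 300 Gm = 3e+11 m.
(a) a = (rₚ + rₐ) / 2 = (1.5e+11 + 3e+11) / 2 ≈ 2.25e+11 m = 225 Gm.
(b) e = (rₐ − rₚ) / (rₐ + rₚ) = (3e+11 − 1.5e+11) / (3e+11 + 1.5e+11) ≈ 0.3333.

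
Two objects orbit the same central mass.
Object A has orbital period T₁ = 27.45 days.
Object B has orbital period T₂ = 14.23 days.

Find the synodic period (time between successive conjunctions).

Convert to SI: T₁ = 27.45 days = 2.37168e+06 s; T₂ = 14.23 days = 1.22947e+06 s.
T_syn = |T₁ · T₂ / (T₁ − T₂)|.
T_syn = |2.37168e+06 · 1.22947e+06 / (2.37168e+06 − 1.22947e+06)| s ≈ 2.553e+06 s = 29.55 days.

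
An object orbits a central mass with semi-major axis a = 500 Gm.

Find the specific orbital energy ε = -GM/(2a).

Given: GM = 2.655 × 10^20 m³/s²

Convert to SI: a = 500 Gm = 5e+11 m.
ε = −GM / (2a).
ε = −2.655e+20 / (2 · 5e+11) J/kg ≈ -2.655e+08 J/kg = -265.5 MJ/kg.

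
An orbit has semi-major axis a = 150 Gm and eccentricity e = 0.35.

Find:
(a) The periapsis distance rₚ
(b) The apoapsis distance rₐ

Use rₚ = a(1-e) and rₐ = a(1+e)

Convert to SI: a = 150 Gm = 1.5e+11 m.
(a) rₚ = a(1 − e) = 1.5e+11 · (1 − 0.35) = 1.5e+11 · 0.65 ≈ 9.75e+10 m = 97.5 Gm.
(b) rₐ = a(1 + e) = 1.5e+11 · (1 + 0.35) = 1.5e+11 · 1.35 ≈ 2.025e+11 m = 202.5 Gm.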